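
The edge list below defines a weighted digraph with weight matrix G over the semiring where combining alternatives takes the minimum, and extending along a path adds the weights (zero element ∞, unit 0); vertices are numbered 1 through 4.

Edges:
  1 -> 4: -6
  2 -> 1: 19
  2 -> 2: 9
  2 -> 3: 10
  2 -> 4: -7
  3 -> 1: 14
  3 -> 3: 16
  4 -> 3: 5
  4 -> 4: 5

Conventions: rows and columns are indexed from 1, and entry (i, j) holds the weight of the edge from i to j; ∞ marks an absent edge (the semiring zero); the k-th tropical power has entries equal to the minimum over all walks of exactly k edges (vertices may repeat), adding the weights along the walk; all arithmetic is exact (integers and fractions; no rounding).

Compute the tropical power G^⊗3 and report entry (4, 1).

G^⊗2:
  [∞, ∞, -1, -1]
  [24, 18, -2, -2]
  [30, ∞, 32, 8]
  [19, ∞, 10, 10]
G^⊗3:
  [13, ∞, 4, 4]
  [12, 27, 3, 3]
  [46, ∞, 13, 13]
  [24, ∞, 15, 13]
Key observation: the optimum is the walk 4->4->3->1, with weight 5 + 5 + 14 = 24.
Optimal value attained by: walk 4->4->3->1.
Answer: (G^⊗3)[4][1] = 24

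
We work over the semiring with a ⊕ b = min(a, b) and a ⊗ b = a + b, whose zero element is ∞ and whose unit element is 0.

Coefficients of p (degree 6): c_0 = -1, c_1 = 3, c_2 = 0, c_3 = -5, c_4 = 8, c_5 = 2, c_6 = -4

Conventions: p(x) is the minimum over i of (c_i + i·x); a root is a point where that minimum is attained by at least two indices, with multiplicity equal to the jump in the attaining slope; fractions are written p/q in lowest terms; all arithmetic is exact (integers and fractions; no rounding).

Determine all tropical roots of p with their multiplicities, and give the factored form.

hull edge (i=0, c=-1) to (i=3, c=-5): slope -4/3, span 3
hull edge (i=3, c=-5) to (i=6, c=-4): slope 1/3, span 3
Factored form: p(x) = -4 ⊗ (x ⊕ (-1/3)) ⊗ (x ⊕ (-1/3)) ⊗ (x ⊕ (-1/3)) ⊗ (x ⊕ 4/3) ⊗ (x ⊕ 4/3) ⊗ (x ⊕ 4/3)
Answer: roots = -1/3 (mult 3), 4/3 (mult 3)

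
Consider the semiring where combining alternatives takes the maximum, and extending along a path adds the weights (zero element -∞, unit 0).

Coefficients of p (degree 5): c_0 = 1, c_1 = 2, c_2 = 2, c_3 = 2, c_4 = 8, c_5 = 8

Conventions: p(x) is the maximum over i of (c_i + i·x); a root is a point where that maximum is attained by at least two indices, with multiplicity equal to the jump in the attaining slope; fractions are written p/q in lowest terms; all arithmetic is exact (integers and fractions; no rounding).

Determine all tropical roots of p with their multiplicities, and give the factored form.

hull edge (i=0, c=1) to (i=4, c=8): slope 7/4, span 4
hull edge (i=4, c=8) to (i=5, c=8): slope 0, span 1
Factored form: p(x) = 8 ⊗ (x ⊕ (-7/4)) ⊗ (x ⊕ (-7/4)) ⊗ (x ⊕ (-7/4)) ⊗ (x ⊕ (-7/4)) ⊗ (x ⊕ 0)
Answer: roots = -7/4 (mult 4), 0 (mult 1)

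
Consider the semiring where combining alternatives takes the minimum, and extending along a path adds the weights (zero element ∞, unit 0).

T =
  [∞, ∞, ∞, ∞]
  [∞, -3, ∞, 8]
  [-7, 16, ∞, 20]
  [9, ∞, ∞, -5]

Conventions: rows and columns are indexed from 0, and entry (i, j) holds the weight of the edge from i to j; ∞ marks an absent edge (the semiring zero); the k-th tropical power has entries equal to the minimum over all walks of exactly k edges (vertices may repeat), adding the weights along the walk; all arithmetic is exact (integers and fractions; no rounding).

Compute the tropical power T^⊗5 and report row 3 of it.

T^⊗2:
  [∞, ∞, ∞, ∞]
  [17, -6, ∞, 3]
  [29, 13, ∞, 15]
  [4, ∞, ∞, -10]
T^⊗3:
  [∞, ∞, ∞, ∞]
  [12, -9, ∞, -2]
  [24, 10, ∞, 10]
  [-1, ∞, ∞, -15]
T^⊗4:
  [∞, ∞, ∞, ∞]
  [7, -12, ∞, -7]
  [19, 7, ∞, 5]
  [-6, ∞, ∞, -20]
T^⊗5:
  [∞, ∞, ∞, ∞]
  [2, -15, ∞, -12]
  [14, 4, ∞, 0]
  [-11, ∞, ∞, -25]
Answer: row 3 of T^⊗5 = [-11, ∞, ∞, -25]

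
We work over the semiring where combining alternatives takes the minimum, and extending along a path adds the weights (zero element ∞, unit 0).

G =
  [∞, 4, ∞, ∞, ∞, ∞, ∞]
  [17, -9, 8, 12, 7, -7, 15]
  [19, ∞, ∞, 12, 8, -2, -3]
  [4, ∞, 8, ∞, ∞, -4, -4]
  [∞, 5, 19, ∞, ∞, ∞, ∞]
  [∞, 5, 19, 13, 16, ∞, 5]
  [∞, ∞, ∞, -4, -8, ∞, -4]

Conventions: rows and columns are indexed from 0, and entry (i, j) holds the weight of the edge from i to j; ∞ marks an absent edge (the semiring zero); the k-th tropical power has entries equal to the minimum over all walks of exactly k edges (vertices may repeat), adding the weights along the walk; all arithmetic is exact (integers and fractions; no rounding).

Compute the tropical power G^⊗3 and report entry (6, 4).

G^⊗2:
  [21, -5, 12, 16, 11, -3, 19]
  [8, -18, -1, 3, -2, -16, -2]
  [16, 3, 17, -7, -11, 8, -7]
  [27, 1, 15, -8, -12, 6, -8]
  [22, -4, 13, 17, 12, -2, 16]
  [17, -4, 13, 1, -3, -2, 1]
  [0, -3, 4, -8, -12, -8, -8]
G^⊗3:
  [12, -14, 3, 7, 2, -12, 2]
  [-1, -27, -10, -6, -11, -25, -11]
  [-3, -6, 1, -11, -15, -11, -11]
  [-4, -8, 0, -12, -16, -12, -12]
  [13, -13, 4, 8, 3, -11, 3]
  [5, -13, 4, -3, -7, -11, -3]
  [-4, -12, 0, -12, -16, -12, -12]
Key observation: the optimum is the walk 6->3->6->4, with weight (-4) + (-4) + (-8) = -16.
Optimal value attained by: walk 6->3->6->4.
Answer: (G^⊗3)[6][4] = -16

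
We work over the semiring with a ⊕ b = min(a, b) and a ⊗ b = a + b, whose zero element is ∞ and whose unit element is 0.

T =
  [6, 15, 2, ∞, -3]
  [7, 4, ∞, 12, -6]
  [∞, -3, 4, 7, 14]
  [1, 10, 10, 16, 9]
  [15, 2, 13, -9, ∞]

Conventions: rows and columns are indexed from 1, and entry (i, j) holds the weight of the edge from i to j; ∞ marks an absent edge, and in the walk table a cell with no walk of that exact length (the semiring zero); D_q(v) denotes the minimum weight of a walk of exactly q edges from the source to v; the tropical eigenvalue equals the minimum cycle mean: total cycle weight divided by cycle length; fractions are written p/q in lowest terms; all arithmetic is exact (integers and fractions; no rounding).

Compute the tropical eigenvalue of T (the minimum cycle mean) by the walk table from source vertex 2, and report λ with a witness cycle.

q=0: [∞, 0, ∞, ∞, ∞]
q=1: [7, 4, ∞, 12, -6]
q=2: [9, -4, 7, -15, -2]
q=3: [-14, -5, -5, -11, -10]
q=4: [-10, -8, -12, -19, -17]
q=5: [-18, -15, -9, -26, -14]
Optimal cycle mean attained by: cycle 1->5->4->1, total (-3) + (-9) + 1, length 3.
Answer: λ = -11/3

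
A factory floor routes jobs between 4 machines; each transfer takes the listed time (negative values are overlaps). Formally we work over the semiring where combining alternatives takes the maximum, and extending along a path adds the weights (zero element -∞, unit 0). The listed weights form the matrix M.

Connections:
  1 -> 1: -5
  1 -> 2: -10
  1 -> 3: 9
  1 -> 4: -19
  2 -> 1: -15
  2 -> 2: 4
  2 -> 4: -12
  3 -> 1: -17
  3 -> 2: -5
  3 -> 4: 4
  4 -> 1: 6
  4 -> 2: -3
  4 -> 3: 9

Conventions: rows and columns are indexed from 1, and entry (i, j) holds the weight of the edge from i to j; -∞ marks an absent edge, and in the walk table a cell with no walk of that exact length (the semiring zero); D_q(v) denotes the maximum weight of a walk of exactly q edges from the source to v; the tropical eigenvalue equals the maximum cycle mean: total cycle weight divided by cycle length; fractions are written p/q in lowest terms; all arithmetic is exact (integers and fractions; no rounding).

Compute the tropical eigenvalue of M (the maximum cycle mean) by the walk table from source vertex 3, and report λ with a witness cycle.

q=0: [-∞, -∞, 0, -∞]
q=1: [-17, -5, -∞, 4]
q=2: [10, 1, 13, -17]
q=3: [5, 8, 19, 17]
q=4: [23, 14, 26, 23]
Optimal cycle mean attained by: cycle 3->4->3, total 4 + 9, length 2.
Answer: λ = 13/2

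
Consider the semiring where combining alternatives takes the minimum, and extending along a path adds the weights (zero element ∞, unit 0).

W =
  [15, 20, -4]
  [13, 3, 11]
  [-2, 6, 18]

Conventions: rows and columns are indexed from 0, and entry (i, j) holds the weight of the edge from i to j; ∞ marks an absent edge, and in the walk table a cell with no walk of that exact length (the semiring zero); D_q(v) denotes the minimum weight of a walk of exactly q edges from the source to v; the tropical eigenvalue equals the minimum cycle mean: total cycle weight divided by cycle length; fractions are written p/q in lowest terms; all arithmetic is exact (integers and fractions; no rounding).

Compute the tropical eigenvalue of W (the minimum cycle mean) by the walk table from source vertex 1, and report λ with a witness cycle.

q=0: [∞, 0, ∞]
q=1: [13, 3, 11]
q=2: [9, 6, 9]
q=3: [7, 9, 5]
Optimal cycle mean attained by: cycle 0->2->0, total (-4) + (-2), length 2.
Answer: λ = -3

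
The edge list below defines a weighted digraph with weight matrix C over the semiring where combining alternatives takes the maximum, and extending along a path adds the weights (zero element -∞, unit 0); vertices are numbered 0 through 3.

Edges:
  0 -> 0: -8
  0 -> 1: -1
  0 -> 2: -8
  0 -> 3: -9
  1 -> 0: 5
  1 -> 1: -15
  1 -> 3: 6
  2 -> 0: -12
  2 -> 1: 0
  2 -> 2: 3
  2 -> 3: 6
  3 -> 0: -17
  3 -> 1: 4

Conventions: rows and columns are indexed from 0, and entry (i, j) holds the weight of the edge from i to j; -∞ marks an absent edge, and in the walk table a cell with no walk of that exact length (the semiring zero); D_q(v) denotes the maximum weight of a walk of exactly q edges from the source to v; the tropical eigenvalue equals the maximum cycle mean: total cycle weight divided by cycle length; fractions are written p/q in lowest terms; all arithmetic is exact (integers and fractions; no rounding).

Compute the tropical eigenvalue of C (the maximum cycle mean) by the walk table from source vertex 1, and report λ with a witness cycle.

q=0: [-∞, 0, -∞, -∞]
q=1: [5, -15, -∞, 6]
q=2: [-3, 10, -3, -4]
q=3: [15, 0, 0, 16]
q=4: [7, 20, 7, 6]
Optimal cycle mean attained by: cycle 1->3->1, total 6 + 4, length 2.
Answer: λ = 5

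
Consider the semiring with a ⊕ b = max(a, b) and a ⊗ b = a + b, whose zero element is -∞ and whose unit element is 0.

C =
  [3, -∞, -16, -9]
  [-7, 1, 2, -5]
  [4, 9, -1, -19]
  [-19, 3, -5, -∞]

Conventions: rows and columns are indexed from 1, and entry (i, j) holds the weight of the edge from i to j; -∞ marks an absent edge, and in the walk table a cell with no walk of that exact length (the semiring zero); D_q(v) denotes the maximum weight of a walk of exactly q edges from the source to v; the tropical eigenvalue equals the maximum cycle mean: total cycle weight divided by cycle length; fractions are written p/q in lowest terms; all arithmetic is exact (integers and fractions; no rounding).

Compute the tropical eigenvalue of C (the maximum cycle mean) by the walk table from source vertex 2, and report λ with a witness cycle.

q=0: [-∞, 0, -∞, -∞]
q=1: [-7, 1, 2, -5]
q=2: [6, 11, 3, -4]
q=3: [9, 12, 13, 6]
q=4: [17, 22, 14, 7]
Optimal cycle mean attained by: cycle 2->3->2, total 2 + 9, length 2.
Answer: λ = 11/2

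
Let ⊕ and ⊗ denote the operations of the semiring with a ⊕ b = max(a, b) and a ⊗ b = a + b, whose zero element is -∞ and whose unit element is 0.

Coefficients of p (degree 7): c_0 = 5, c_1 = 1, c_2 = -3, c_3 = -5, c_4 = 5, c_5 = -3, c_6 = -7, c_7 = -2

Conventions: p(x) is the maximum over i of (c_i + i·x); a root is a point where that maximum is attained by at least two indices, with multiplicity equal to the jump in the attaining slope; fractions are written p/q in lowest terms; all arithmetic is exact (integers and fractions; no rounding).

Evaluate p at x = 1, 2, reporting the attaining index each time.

p(1) = max(5+0·1=5, 1+1·1=2, -3+2·1=-1, -5+3·1=-2, 5+4·1=9, -3+5·1=2, -7+6·1=-1, -2+7·1=5) = 9 (attained by i=4)
p(2) = max(5+0·2=5, 1+1·2=3, -3+2·2=1, -5+3·2=1, 5+4·2=13, -3+5·2=7, -7+6·2=5, -2+7·2=12) = 13 (attained by i=4)
Answer: p(1) = 9; p(2) = 13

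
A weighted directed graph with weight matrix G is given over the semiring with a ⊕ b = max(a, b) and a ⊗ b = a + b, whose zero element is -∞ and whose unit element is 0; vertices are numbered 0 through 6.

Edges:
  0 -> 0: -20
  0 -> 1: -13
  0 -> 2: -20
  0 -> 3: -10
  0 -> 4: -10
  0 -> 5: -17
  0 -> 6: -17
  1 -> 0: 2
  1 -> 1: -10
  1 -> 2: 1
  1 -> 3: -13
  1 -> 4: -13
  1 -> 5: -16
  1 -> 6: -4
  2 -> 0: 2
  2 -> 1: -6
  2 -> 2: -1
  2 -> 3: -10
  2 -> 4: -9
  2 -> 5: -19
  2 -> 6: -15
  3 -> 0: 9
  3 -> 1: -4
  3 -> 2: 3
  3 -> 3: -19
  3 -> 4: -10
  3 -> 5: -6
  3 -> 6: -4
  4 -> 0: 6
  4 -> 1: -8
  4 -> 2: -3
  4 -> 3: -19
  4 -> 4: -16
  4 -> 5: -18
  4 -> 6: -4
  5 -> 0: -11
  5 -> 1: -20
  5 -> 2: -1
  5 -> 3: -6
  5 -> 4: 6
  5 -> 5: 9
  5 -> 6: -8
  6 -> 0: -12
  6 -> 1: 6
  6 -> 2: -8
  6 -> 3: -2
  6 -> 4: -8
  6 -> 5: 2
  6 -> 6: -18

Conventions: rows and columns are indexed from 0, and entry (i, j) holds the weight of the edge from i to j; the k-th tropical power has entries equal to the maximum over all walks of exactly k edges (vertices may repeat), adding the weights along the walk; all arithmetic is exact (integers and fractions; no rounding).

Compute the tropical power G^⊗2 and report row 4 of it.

G^⊗2:
  [-1, -11, -7, -19, -11, -8, -14]
  [3, 2, 0, -6, -8, -2, -14]
  [1, -7, -2, -8, -8, -10, -10]
  [5, 2, 2, -1, 0, 3, -8]
  [-1, 2, -4, -4, -4, -2, -11]
  [12, -2, 8, 3, 15, 18, 2]
  [8, -4, 7, -4, 8, 11, 2]
Answer: row 4 of G^⊗2 = [-1, 2, -4, -4, -4, -2, -11]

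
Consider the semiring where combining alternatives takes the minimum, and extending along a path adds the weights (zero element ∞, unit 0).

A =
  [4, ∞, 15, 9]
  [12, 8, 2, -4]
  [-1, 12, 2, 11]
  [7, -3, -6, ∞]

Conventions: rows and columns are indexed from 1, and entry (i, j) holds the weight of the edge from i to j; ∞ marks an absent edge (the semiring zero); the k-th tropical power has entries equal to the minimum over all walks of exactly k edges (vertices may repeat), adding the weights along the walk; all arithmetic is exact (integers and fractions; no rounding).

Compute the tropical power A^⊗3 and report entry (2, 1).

A^⊗2:
  [8, 6, 3, 13]
  [1, -7, -10, 4]
  [1, 8, 4, 8]
  [-7, 5, -4, -7]
A^⊗3:
  [2, 10, 5, 2]
  [-11, 1, -8, -11]
  [3, 5, 2, 4]
  [-5, -10, -13, 1]
Key observation: the optimum is the walk 2->4->3->1, with weight (-4) + (-6) + (-1) = -11.
Optimal value attained by: walk 2->4->3->1.
Answer: (A^⊗3)[2][1] = -11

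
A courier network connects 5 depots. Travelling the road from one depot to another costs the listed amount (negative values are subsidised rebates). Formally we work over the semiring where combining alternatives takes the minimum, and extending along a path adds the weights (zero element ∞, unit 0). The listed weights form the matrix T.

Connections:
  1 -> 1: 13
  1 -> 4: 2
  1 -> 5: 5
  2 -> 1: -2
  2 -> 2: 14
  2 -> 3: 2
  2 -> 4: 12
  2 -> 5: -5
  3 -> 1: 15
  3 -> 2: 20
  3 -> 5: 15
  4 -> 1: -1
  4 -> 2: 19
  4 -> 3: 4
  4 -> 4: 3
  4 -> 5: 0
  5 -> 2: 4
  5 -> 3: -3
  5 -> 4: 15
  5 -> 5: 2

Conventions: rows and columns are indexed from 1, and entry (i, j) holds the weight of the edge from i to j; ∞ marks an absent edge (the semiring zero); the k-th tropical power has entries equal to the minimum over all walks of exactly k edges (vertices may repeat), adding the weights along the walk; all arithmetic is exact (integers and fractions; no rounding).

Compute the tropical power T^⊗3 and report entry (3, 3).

T^⊗2:
  [1, 9, 2, 5, 2]
  [11, -1, -8, 0, -3]
  [18, 19, 12, 17, 15]
  [2, 4, -3, 1, 2]
  [2, 6, -1, 16, -1]
T^⊗3:
  [4, 6, -1, 3, 4]
  [-3, 1, -6, 3, -6]
  [16, 19, 12, 20, 14]
  [0, 6, -1, 4, -1]
  [4, 3, -4, 4, 1]
Key observation: the optimum is the walk 3->2->5->3, with weight 20 + (-5) + (-3) = 12.
Optimal value attained by: walk 3->2->5->3.
Answer: (T^⊗3)[3][3] = 12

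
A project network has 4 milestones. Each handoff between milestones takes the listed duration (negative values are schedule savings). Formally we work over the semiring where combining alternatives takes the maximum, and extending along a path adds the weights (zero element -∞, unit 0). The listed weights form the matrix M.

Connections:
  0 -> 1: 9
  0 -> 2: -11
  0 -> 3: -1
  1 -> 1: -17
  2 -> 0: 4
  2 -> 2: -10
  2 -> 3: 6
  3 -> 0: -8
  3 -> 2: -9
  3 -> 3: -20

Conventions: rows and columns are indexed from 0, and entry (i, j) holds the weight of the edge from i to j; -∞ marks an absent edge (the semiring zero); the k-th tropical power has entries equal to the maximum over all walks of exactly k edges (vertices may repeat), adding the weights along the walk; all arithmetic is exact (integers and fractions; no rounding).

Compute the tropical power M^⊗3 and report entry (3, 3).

M^⊗2:
  [-7, -8, -10, -5]
  [-∞, -34, -∞, -∞]
  [-2, 13, -3, 3]
  [-5, 1, -19, -3]
M^⊗3:
  [-6, 2, -14, -4]
  [-∞, -51, -∞, -∞]
  [1, 7, -6, 3]
  [-11, 4, -12, -6]
Key observation: the optimum is the walk 3->2->0->3, with weight (-9) + 4 + (-1) = -6.
Optimal value attained by: walk 3->2->0->3.
Answer: (M^⊗3)[3][3] = -6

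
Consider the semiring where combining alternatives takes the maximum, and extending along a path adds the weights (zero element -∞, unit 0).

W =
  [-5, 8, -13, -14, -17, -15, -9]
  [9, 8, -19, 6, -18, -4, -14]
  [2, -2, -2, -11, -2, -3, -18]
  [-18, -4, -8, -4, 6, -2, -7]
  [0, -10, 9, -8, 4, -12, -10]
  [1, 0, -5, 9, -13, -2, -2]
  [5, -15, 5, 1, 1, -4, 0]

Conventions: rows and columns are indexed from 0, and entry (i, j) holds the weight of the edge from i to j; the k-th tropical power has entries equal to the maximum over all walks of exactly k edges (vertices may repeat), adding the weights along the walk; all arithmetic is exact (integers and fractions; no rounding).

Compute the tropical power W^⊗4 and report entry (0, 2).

W^⊗2:
  [17, 16, -4, 14, -8, 4, -6]
  [17, 17, -2, 14, 12, 4, 0]
  [7, 10, 7, 6, 2, -5, -5]
  [6, 4, 15, 7, 10, -4, -4]
  [11, 8, 13, -2, 8, 6, -6]
  [9, 9, 3, 7, 15, 7, 2]
  [7, 13, 10, 5, 7, 2, 0]
W^⊗3:
  [25, 25, 6, 22, 20, 12, 8]
  [26, 25, 21, 23, 20, 13, 8]
  [19, 18, 11, 16, 12, 6, -1]
  [17, 14, 19, 10, 14, 12, 0]
  [17, 19, 17, 15, 12, 10, 4]
  [18, 17, 24, 16, 19, 5, 5]
  [22, 21, 16, 19, 11, 9, 0]
W^⊗4:
  [34, 33, 29, 31, 28, 21, 16]
  [34, 34, 29, 31, 29, 21, 17]
  [27, 27, 21, 24, 22, 14, 10]
  [23, 25, 23, 21, 18, 16, 10]
  [28, 27, 21, 25, 21, 15, 8]
  [26, 26, 28, 23, 23, 21, 9]
  [30, 30, 20, 27, 25, 17, 13]
Key observation: the optimum is the walk 0->1->3->4->2, with weight 8 + 6 + 6 + 9 = 29.
Optimal value attained by: walk 0->1->3->4->2.
Answer: (W^⊗4)[0][2] = 29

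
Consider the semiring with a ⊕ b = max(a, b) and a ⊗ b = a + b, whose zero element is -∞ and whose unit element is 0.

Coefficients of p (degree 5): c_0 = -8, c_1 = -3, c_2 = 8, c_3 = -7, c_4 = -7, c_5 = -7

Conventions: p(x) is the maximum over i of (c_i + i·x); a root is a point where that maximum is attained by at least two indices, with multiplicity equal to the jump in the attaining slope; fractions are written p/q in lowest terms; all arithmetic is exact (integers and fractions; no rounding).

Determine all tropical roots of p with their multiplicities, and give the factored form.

hull edge (i=0, c=-8) to (i=2, c=8): slope 8, span 2
hull edge (i=2, c=8) to (i=5, c=-7): slope -5, span 3
Factored form: p(x) = -7 ⊗ (x ⊕ (-8)) ⊗ (x ⊕ (-8)) ⊗ (x ⊕ 5) ⊗ (x ⊕ 5) ⊗ (x ⊕ 5)
Answer: roots = -8 (mult 2), 5 (mult 3)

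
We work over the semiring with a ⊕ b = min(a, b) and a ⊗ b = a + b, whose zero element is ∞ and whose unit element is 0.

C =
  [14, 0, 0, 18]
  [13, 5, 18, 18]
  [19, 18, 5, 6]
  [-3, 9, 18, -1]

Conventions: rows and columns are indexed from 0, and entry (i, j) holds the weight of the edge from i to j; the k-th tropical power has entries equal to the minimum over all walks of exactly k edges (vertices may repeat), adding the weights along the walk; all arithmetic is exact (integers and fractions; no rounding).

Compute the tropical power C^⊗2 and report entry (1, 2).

C^⊗2:
  [13, 5, 5, 6]
  [15, 10, 13, 17]
  [3, 15, 10, 5]
  [-4, -3, -3, -2]
Key observation: the optimum is the walk 1->0->2, with weight 13 + 0 = 13.
Optimal value attained by: walk 1->0->2.
Answer: (C^⊗2)[1][2] = 13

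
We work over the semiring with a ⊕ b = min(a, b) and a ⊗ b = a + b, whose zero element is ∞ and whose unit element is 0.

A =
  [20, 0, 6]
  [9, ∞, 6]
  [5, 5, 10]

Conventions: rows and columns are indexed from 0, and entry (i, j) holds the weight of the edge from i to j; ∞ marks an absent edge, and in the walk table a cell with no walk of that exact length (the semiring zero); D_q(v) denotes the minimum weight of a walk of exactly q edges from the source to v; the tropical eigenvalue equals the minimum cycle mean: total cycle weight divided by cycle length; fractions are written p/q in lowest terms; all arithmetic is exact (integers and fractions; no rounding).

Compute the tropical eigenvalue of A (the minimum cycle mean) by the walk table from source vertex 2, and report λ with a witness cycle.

q=0: [∞, ∞, 0]
q=1: [5, 5, 10]
q=2: [14, 5, 11]
q=3: [14, 14, 11]
Optimal cycle mean attained by: cycle 0->1->2->0, total 0 + 6 + 5, length 3.
Answer: λ = 11/3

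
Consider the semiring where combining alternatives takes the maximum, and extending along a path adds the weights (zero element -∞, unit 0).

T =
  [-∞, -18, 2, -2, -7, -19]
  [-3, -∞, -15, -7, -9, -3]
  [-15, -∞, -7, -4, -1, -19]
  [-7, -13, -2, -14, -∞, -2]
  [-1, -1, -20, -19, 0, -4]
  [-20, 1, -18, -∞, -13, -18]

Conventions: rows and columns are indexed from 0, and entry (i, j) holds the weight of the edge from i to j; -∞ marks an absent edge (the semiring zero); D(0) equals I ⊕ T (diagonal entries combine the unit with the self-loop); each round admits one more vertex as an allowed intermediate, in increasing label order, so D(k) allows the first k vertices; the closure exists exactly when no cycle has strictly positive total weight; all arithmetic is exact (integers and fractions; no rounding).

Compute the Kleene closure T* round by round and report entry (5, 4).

D(0):
  [0, -18, 2, -2, -7, -19]
  [-3, 0, -15, -7, -9, -3]
  [-15, -∞, 0, -4, -1, -19]
  [-7, -13, -2, 0, -∞, -2]
  [-1, -1, -20, -19, 0, -4]
  [-20, 1, -18, -∞, -13, 0]
D(1):
  [0, -18, 2, -2, -7, -19]
  [-3, 0, -1, -5, -9, -3]
  [-15, -33, 0, -4, -1, -19]
  [-7, -13, -2, 0, -14, -2]
  [-1, -1, 1, -3, 0, -4]
  [-20, 1, -18, -22, -13, 0]
D(2):
  [0, -18, 2, -2, -7, -19]
  [-3, 0, -1, -5, -9, -3]
  [-15, -33, 0, -4, -1, -19]
  [-7, -13, -2, 0, -14, -2]
  [-1, -1, 1, -3, 0, -4]
  [-2, 1, 0, -4, -8, 0]
D(3):
  [0, -18, 2, -2, 1, -17]
  [-3, 0, -1, -5, -2, -3]
  [-15, -33, 0, -4, -1, -19]
  [-7, -13, -2, 0, -3, -2]
  [-1, -1, 1, -3, 0, -4]
  [-2, 1, 0, -4, -1, 0]
D(4):
  [0, -15, 2, -2, 1, -4]
  [-3, 0, -1, -5, -2, -3]
  [-11, -17, 0, -4, -1, -6]
  [-7, -13, -2, 0, -3, -2]
  [-1, -1, 1, -3, 0, -4]
  [-2, 1, 0, -4, -1, 0]
D(5):
  [0, 0, 2, -2, 1, -3]
  [-3, 0, -1, -5, -2, -3]
  [-2, -2, 0, -4, -1, -5]
  [-4, -4, -2, 0, -3, -2]
  [-1, -1, 1, -3, 0, -4]
  [-2, 1, 0, -4, -1, 0]
D(6):
  [0, 0, 2, -2, 1, -3]
  [-3, 0, -1, -5, -2, -3]
  [-2, -2, 0, -4, -1, -5]
  [-4, -1, -2, 0, -3, -2]
  [-1, -1, 1, -3, 0, -4]
  [-2, 1, 0, -4, -1, 0]
Answer: T*[5][4] = -1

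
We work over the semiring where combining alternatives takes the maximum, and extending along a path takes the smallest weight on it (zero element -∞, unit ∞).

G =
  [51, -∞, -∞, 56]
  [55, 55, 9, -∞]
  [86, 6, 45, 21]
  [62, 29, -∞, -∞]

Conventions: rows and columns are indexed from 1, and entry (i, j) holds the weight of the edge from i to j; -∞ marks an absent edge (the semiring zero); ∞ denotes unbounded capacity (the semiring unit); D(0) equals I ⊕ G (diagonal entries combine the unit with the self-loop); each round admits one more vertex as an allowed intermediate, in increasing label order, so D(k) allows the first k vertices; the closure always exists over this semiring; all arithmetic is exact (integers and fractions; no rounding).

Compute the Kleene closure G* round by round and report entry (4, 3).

D(0):
  [∞, -∞, -∞, 56]
  [55, ∞, 9, -∞]
  [86, 6, ∞, 21]
  [62, 29, -∞, ∞]
D(1):
  [∞, -∞, -∞, 56]
  [55, ∞, 9, 55]
  [86, 6, ∞, 56]
  [62, 29, -∞, ∞]
D(2):
  [∞, -∞, -∞, 56]
  [55, ∞, 9, 55]
  [86, 6, ∞, 56]
  [62, 29, 9, ∞]
D(3):
  [∞, -∞, -∞, 56]
  [55, ∞, 9, 55]
  [86, 6, ∞, 56]
  [62, 29, 9, ∞]
D(4):
  [∞, 29, 9, 56]
  [55, ∞, 9, 55]
  [86, 29, ∞, 56]
  [62, 29, 9, ∞]
Answer: G*[4][3] = 9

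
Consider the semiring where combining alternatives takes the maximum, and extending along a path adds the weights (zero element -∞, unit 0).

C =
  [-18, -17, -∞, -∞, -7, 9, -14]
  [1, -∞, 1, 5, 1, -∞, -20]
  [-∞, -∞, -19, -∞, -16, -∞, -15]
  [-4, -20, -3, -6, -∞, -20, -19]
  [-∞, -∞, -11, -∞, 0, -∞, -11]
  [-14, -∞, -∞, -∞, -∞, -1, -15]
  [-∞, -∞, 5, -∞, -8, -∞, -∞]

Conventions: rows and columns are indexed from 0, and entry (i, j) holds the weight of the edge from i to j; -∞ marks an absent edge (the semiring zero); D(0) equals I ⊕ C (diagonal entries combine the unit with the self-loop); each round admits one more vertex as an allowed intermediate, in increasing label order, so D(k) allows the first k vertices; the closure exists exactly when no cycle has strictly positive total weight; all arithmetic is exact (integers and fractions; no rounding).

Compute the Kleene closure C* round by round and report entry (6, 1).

D(0):
  [0, -17, -∞, -∞, -7, 9, -14]
  [1, 0, 1, 5, 1, -∞, -20]
  [-∞, -∞, 0, -∞, -16, -∞, -15]
  [-4, -20, -3, 0, -∞, -20, -19]
  [-∞, -∞, -11, -∞, 0, -∞, -11]
  [-14, -∞, -∞, -∞, -∞, 0, -15]
  [-∞, -∞, 5, -∞, -8, -∞, 0]
D(1):
  [0, -17, -∞, -∞, -7, 9, -14]
  [1, 0, 1, 5, 1, 10, -13]
  [-∞, -∞, 0, -∞, -16, -∞, -15]
  [-4, -20, -3, 0, -11, 5, -18]
  [-∞, -∞, -11, -∞, 0, -∞, -11]
  [-14, -31, -∞, -∞, -21, 0, -15]
  [-∞, -∞, 5, -∞, -8, -∞, 0]
D(2):
  [0, -17, -16, -12, -7, 9, -14]
  [1, 0, 1, 5, 1, 10, -13]
  [-∞, -∞, 0, -∞, -16, -∞, -15]
  [-4, -20, -3, 0, -11, 5, -18]
  [-∞, -∞, -11, -∞, 0, -∞, -11]
  [-14, -31, -30, -26, -21, 0, -15]
  [-∞, -∞, 5, -∞, -8, -∞, 0]
D(3):
  [0, -17, -16, -12, -7, 9, -14]
  [1, 0, 1, 5, 1, 10, -13]
  [-∞, -∞, 0, -∞, -16, -∞, -15]
  [-4, -20, -3, 0, -11, 5, -18]
  [-∞, -∞, -11, -∞, 0, -∞, -11]
  [-14, -31, -30, -26, -21, 0, -15]
  [-∞, -∞, 5, -∞, -8, -∞, 0]
D(4):
  [0, -17, -15, -12, -7, 9, -14]
  [1, 0, 2, 5, 1, 10, -13]
  [-∞, -∞, 0, -∞, -16, -∞, -15]
  [-4, -20, -3, 0, -11, 5, -18]
  [-∞, -∞, -11, -∞, 0, -∞, -11]
  [-14, -31, -29, -26, -21, 0, -15]
  [-∞, -∞, 5, -∞, -8, -∞, 0]
D(5):
  [0, -17, -15, -12, -7, 9, -14]
  [1, 0, 2, 5, 1, 10, -10]
  [-∞, -∞, 0, -∞, -16, -∞, -15]
  [-4, -20, -3, 0, -11, 5, -18]
  [-∞, -∞, -11, -∞, 0, -∞, -11]
  [-14, -31, -29, -26, -21, 0, -15]
  [-∞, -∞, 5, -∞, -8, -∞, 0]
D(6):
  [0, -17, -15, -12, -7, 9, -6]
  [1, 0, 2, 5, 1, 10, -5]
  [-∞, -∞, 0, -∞, -16, -∞, -15]
  [-4, -20, -3, 0, -11, 5, -10]
  [-∞, -∞, -11, -∞, 0, -∞, -11]
  [-14, -31, -29, -26, -21, 0, -15]
  [-∞, -∞, 5, -∞, -8, -∞, 0]
D(7):
  [0, -17, -1, -12, -7, 9, -6]
  [1, 0, 2, 5, 1, 10, -5]
  [-∞, -∞, 0, -∞, -16, -∞, -15]
  [-4, -20, -3, 0, -11, 5, -10]
  [-∞, -∞, -6, -∞, 0, -∞, -11]
  [-14, -31, -10, -26, -21, 0, -15]
  [-∞, -∞, 5, -∞, -8, -∞, 0]
Answer: C*[6][1] = -∞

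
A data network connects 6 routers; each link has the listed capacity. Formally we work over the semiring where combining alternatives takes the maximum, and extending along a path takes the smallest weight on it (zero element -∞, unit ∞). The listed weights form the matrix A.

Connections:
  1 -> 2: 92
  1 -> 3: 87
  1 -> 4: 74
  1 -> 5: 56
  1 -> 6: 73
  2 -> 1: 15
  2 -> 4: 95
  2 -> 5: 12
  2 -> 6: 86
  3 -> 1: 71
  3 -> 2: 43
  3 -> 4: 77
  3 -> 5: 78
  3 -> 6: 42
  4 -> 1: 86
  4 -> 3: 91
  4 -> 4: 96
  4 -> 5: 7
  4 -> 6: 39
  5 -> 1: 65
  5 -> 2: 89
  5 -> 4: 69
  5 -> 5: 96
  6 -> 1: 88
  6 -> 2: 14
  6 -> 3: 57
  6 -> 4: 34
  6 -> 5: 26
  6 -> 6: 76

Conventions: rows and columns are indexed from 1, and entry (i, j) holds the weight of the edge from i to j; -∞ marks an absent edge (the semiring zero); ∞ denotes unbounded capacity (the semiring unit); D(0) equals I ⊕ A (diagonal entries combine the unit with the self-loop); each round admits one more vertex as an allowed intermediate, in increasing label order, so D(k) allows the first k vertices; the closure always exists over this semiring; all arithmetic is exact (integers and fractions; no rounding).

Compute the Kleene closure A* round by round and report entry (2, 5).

D(0):
  [∞, 92, 87, 74, 56, 73]
  [15, ∞, -∞, 95, 12, 86]
  [71, 43, ∞, 77, 78, 42]
  [86, -∞, 91, ∞, 7, 39]
  [65, 89, -∞, 69, ∞, -∞]
  [88, 14, 57, 34, 26, ∞]
D(1):
  [∞, 92, 87, 74, 56, 73]
  [15, ∞, 15, 95, 15, 86]
  [71, 71, ∞, 77, 78, 71]
  [86, 86, 91, ∞, 56, 73]
  [65, 89, 65, 69, ∞, 65]
  [88, 88, 87, 74, 56, ∞]
D(2):
  [∞, 92, 87, 92, 56, 86]
  [15, ∞, 15, 95, 15, 86]
  [71, 71, ∞, 77, 78, 71]
  [86, 86, 91, ∞, 56, 86]
  [65, 89, 65, 89, ∞, 86]
  [88, 88, 87, 88, 56, ∞]
D(3):
  [∞, 92, 87, 92, 78, 86]
  [15, ∞, 15, 95, 15, 86]
  [71, 71, ∞, 77, 78, 71]
  [86, 86, 91, ∞, 78, 86]
  [65, 89, 65, 89, ∞, 86]
  [88, 88, 87, 88, 78, ∞]
D(4):
  [∞, 92, 91, 92, 78, 86]
  [86, ∞, 91, 95, 78, 86]
  [77, 77, ∞, 77, 78, 77]
  [86, 86, 91, ∞, 78, 86]
  [86, 89, 89, 89, ∞, 86]
  [88, 88, 88, 88, 78, ∞]
D(5):
  [∞, 92, 91, 92, 78, 86]
  [86, ∞, 91, 95, 78, 86]
  [78, 78, ∞, 78, 78, 78]
  [86, 86, 91, ∞, 78, 86]
  [86, 89, 89, 89, ∞, 86]
  [88, 88, 88, 88, 78, ∞]
D(6):
  [∞, 92, 91, 92, 78, 86]
  [86, ∞, 91, 95, 78, 86]
  [78, 78, ∞, 78, 78, 78]
  [86, 86, 91, ∞, 78, 86]
  [86, 89, 89, 89, ∞, 86]
  [88, 88, 88, 88, 78, ∞]
Answer: A*[2][5] = 78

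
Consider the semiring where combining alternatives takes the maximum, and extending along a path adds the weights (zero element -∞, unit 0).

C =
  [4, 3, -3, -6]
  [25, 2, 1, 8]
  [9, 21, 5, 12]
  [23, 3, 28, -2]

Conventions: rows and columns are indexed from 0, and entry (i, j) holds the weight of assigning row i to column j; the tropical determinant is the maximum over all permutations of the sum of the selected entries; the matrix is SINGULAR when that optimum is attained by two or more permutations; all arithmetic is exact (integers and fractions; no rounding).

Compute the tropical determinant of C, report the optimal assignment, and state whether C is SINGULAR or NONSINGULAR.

σ = (0, 1, 2, 3): 4 + 2 + 5 + (-2) = 9
σ = (0, 1, 3, 2): 4 + 2 + 12 + 28 = 46
σ = (0, 2, 1, 3): 4 + 1 + 21 + (-2) = 24
σ = (0, 2, 3, 1): 4 + 1 + 12 + 3 = 20
σ = (0, 3, 1, 2): 4 + 8 + 21 + 28 = 61
σ = (0, 3, 2, 1): 4 + 8 + 5 + 3 = 20
σ = (1, 0, 2, 3): 3 + 25 + 5 + (-2) = 31
σ = (1, 0, 3, 2): 3 + 25 + 12 + 28 = 68
σ = (1, 2, 0, 3): 3 + 1 + 9 + (-2) = 11
σ = (1, 2, 3, 0): 3 + 1 + 12 + 23 = 39
σ = (1, 3, 0, 2): 3 + 8 + 9 + 28 = 48
σ = (1, 3, 2, 0): 3 + 8 + 5 + 23 = 39
σ = (2, 0, 1, 3): (-3) + 25 + 21 + (-2) = 41
σ = (2, 0, 3, 1): (-3) + 25 + 12 + 3 = 37
σ = (2, 1, 0, 3): (-3) + 2 + 9 + (-2) = 6
σ = (2, 1, 3, 0): (-3) + 2 + 12 + 23 = 34
σ = (2, 3, 0, 1): (-3) + 8 + 9 + 3 = 17
σ = (2, 3, 1, 0): (-3) + 8 + 21 + 23 = 49
σ = (3, 0, 1, 2): (-6) + 25 + 21 + 28 = 68
σ = (3, 0, 2, 1): (-6) + 25 + 5 + 3 = 27
σ = (3, 1, 0, 2): (-6) + 2 + 9 + 28 = 33
σ = (3, 1, 2, 0): (-6) + 2 + 5 + 23 = 24
σ = (3, 2, 0, 1): (-6) + 1 + 9 + 3 = 7
σ = (3, 2, 1, 0): (-6) + 1 + 21 + 23 = 39
Optimal value attained by: σ = (1, 0, 3, 2).
Answer: det⊕(C) = 68; verdict: SINGULAR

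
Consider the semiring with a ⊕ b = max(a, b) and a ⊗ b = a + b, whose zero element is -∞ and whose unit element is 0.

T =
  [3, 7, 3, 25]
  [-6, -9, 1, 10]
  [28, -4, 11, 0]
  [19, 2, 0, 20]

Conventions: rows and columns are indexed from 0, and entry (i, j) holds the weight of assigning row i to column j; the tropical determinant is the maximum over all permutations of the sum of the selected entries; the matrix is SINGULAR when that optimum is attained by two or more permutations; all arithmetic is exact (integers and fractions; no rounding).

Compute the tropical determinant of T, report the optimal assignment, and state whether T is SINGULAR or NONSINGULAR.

σ = (0, 1, 2, 3): 3 + (-9) + 11 + 20 = 25
σ = (0, 1, 3, 2): 3 + (-9) + 0 + 0 = -6
σ = (0, 2, 1, 3): 3 + 1 + (-4) + 20 = 20
σ = (0, 2, 3, 1): 3 + 1 + 0 + 2 = 6
σ = (0, 3, 1, 2): 3 + 10 + (-4) + 0 = 9
σ = (0, 3, 2, 1): 3 + 10 + 11 + 2 = 26
σ = (1, 0, 2, 3): 7 + (-6) + 11 + 20 = 32
σ = (1, 0, 3, 2): 7 + (-6) + 0 + 0 = 1
σ = (1, 2, 0, 3): 7 + 1 + 28 + 20 = 56
σ = (1, 2, 3, 0): 7 + 1 + 0 + 19 = 27
σ = (1, 3, 0, 2): 7 + 10 + 28 + 0 = 45
σ = (1, 3, 2, 0): 7 + 10 + 11 + 19 = 47
σ = (2, 0, 1, 3): 3 + (-6) + (-4) + 20 = 13
σ = (2, 0, 3, 1): 3 + (-6) + 0 + 2 = -1
σ = (2, 1, 0, 3): 3 + (-9) + 28 + 20 = 42
σ = (2, 1, 3, 0): 3 + (-9) + 0 + 19 = 13
σ = (2, 3, 0, 1): 3 + 10 + 28 + 2 = 43
σ = (2, 3, 1, 0): 3 + 10 + (-4) + 19 = 28
σ = (3, 0, 1, 2): 25 + (-6) + (-4) + 0 = 15
σ = (3, 0, 2, 1): 25 + (-6) + 11 + 2 = 32
σ = (3, 1, 0, 2): 25 + (-9) + 28 + 0 = 44
σ = (3, 1, 2, 0): 25 + (-9) + 11 + 19 = 46
σ = (3, 2, 0, 1): 25 + 1 + 28 + 2 = 56
σ = (3, 2, 1, 0): 25 + 1 + (-4) + 19 = 41
Optimal value attained by: σ = (1, 2, 0, 3).
Answer: det⊕(T) = 56; verdict: SINGULAR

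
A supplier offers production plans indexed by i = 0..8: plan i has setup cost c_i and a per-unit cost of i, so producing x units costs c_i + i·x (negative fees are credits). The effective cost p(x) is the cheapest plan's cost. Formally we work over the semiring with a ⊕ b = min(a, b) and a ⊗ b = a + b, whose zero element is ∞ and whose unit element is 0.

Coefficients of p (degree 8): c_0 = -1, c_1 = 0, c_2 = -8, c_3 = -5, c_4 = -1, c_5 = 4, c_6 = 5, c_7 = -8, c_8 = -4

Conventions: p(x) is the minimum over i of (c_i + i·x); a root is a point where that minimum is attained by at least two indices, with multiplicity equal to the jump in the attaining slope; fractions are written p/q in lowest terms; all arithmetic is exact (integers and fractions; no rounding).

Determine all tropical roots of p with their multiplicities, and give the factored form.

hull edge (i=0, c=-1) to (i=2, c=-8): slope -7/2, span 2
hull edge (i=2, c=-8) to (i=7, c=-8): slope 0, span 5
hull edge (i=7, c=-8) to (i=8, c=-4): slope 4, span 1
Factored form: p(x) = -4 ⊗ (x ⊕ (-4)) ⊗ (x ⊕ 0) ⊗ (x ⊕ 0) ⊗ (x ⊕ 0) ⊗ (x ⊕ 0) ⊗ (x ⊕ 0) ⊗ (x ⊕ 7/2) ⊗ (x ⊕ 7/2)
Answer: roots = -4 (mult 1), 0 (mult 5), 7/2 (mult 2)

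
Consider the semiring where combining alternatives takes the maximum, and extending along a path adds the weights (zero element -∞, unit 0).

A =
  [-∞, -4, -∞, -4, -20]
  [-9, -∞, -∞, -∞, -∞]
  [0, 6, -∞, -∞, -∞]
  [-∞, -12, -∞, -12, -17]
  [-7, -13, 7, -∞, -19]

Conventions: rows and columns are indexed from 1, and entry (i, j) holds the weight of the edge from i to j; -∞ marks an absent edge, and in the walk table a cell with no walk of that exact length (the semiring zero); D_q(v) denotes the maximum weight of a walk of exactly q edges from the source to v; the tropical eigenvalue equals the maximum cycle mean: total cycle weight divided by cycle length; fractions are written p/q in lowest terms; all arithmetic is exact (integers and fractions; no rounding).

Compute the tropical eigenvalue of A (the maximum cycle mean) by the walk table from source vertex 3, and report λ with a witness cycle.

q=0: [-∞, -∞, 0, -∞, -∞]
q=1: [0, 6, -∞, -∞, -∞]
q=2: [-3, -4, -∞, -4, -20]
q=3: [-13, -7, -13, -7, -21]
q=4: [-13, -7, -14, -17, -24]
q=5: [-14, -8, -17, -17, -33]
Optimal cycle mean attained by: cycle 1->4->5->3->2->1, total (-4) + (-17) + 7 + 6 + (-9), length 5.
Answer: λ = -17/5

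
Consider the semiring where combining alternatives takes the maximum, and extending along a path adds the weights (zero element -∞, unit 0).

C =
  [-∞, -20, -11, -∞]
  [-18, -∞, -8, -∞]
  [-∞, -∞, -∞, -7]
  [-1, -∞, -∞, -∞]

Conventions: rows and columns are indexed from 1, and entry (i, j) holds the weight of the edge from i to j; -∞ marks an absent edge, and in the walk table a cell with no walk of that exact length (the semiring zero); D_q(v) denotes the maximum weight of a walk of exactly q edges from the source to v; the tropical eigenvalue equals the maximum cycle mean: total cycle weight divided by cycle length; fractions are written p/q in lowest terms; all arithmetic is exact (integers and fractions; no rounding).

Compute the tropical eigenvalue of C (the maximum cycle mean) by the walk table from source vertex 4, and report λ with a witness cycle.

q=0: [-∞, -∞, -∞, 0]
q=1: [-1, -∞, -∞, -∞]
q=2: [-∞, -21, -12, -∞]
q=3: [-39, -∞, -29, -19]
q=4: [-20, -59, -50, -36]
Optimal cycle mean attained by: cycle 1->3->4->1, total (-11) + (-7) + (-1), length 3.
Answer: λ = -19/3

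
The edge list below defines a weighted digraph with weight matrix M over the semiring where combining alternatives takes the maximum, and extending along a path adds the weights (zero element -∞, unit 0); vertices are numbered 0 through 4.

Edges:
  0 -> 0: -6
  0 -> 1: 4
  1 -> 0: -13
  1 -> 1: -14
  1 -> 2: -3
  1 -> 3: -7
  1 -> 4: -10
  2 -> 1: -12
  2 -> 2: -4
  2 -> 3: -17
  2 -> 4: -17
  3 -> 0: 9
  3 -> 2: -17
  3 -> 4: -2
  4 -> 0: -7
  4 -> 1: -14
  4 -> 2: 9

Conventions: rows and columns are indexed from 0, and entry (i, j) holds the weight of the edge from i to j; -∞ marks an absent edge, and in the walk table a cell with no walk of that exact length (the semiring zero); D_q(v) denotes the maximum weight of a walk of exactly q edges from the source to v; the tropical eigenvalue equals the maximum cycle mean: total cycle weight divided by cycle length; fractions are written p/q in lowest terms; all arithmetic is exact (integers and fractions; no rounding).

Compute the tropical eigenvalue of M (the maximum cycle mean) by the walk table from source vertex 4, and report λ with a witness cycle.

q=0: [-∞, -∞, -∞, -∞, 0]
q=1: [-7, -14, 9, -∞, -∞]
q=2: [-13, -3, 5, -8, -8]
q=3: [1, -7, 1, -10, -10]
q=4: [-1, 5, -1, -14, -12]
q=5: [-5, 3, 2, -2, -5]
Optimal cycle mean attained by: cycle 0->1->3->0, total 4 + (-7) + 9, length 3.
Answer: λ = 2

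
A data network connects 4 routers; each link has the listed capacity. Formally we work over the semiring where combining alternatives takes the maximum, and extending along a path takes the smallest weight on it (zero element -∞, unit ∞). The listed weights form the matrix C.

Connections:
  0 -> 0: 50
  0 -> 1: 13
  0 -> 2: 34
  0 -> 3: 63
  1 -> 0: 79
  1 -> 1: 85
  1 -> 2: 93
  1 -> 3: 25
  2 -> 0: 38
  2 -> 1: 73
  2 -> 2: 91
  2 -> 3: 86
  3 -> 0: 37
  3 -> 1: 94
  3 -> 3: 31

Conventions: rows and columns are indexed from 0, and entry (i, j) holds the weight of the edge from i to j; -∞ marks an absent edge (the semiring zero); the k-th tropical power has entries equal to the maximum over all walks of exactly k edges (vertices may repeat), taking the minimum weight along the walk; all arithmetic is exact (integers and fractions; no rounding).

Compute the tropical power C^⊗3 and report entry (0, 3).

C^⊗2:
  [50, 63, 34, 50]
  [79, 85, 91, 86]
  [73, 86, 91, 86]
  [79, 85, 93, 37]
C^⊗3:
  [63, 63, 63, 50]
  [79, 86, 91, 86]
  [79, 86, 91, 86]
  [79, 85, 91, 86]
Key observation: the optimum is the walk 0->0->0->3, with weight 50 min 50 min 63 = 50.
Optimal value attained by: walk 0->0->0->3.
Answer: (C^⊗3)[0][3] = 50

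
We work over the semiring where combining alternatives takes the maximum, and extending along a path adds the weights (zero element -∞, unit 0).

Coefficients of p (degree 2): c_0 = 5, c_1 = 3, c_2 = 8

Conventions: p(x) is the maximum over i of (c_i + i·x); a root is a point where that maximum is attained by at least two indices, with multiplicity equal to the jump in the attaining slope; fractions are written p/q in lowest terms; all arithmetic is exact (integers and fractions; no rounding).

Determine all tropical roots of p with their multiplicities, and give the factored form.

hull edge (i=0, c=5) to (i=2, c=8): slope 3/2, span 2
Factored form: p(x) = 8 ⊗ (x ⊕ (-3/2)) ⊗ (x ⊕ (-3/2))
Answer: roots = -3/2 (mult 2)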